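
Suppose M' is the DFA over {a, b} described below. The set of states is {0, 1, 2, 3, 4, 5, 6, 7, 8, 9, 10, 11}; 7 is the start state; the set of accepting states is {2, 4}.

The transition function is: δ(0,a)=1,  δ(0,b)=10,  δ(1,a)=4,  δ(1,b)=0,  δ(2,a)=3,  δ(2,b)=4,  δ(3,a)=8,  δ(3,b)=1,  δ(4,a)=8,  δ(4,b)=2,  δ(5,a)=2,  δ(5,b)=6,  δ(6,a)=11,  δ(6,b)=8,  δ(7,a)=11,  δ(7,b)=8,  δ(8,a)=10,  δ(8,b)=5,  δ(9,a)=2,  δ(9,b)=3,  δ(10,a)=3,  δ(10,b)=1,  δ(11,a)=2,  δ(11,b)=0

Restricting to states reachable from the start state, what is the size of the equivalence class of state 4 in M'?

First remove the unreachable states {9}; 11 states remain.
P0 = {2,4} | {0,1,3,5,6,7,8,10,11}.
On input a, block {0,1,3,5,6,7,8,10,11} splits into {0,3,6,7,8,10} and {1,5,11}.
Split {0,3,6,7,8,10} by δ(·,a) → {0,6,7} and {3,8,10}.
Stable partition: {2,4} | {0,6,7} | {1,5,11} | {3,8,10} — 4 equivalence classes.
State 4 belongs to the block {2,4}, which has 2 states.

2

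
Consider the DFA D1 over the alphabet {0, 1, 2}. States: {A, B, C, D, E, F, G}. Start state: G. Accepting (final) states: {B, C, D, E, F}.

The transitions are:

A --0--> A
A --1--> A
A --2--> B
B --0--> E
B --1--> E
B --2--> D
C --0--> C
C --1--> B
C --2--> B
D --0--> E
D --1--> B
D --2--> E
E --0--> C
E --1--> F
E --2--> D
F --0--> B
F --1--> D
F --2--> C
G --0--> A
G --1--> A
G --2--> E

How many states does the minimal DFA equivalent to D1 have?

2

P0 = {B,C,D,E,F} | {A,G}.
The partition is now stable with 2 blocks: {B,C,D,E,F} | {A,G}.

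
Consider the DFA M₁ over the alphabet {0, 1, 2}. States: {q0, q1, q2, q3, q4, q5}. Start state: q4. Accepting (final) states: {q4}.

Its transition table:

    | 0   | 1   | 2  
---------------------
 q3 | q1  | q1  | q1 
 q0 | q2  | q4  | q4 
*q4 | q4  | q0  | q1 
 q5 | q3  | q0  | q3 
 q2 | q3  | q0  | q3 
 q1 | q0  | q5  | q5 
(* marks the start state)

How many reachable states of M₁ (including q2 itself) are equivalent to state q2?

P0 = {q4} | {q0,q1,q2,q3,q5}.
Split {q0,q1,q2,q3,q5} by δ(·,1) → {q1,q2,q3,q5} and {q0}.
Refine {q1,q2,q3,q5} on symbol 0: members go to different blocks, giving {q2,q3,q5} and {q1}.
Split {q2,q3,q5} by δ(·,0) → {q2,q5} and {q3}.
The partition is now stable with 5 blocks: {q4} | {q2,q5} | {q0} | {q1} | {q3}.
The equivalence class containing q2 is {q2,q5}, of size 2.

2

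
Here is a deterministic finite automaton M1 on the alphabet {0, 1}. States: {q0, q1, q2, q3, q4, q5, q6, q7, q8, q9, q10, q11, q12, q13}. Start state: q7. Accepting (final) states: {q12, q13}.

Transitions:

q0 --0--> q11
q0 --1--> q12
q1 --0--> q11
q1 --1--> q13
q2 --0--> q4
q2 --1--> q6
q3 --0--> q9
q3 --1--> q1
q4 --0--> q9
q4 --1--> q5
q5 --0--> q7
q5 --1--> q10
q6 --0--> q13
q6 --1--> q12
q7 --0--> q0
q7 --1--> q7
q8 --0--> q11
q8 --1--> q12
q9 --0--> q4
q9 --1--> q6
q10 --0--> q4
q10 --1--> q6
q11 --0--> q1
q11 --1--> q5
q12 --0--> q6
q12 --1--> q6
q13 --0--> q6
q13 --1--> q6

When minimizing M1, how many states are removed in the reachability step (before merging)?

Starting at q7 and following transitions, the reachable set is {q0, q1, q4, q5, q6, q7, q9, q10, q11, q12, q13}. That leaves q2, q3, q8 unreachable — 3 in total.

3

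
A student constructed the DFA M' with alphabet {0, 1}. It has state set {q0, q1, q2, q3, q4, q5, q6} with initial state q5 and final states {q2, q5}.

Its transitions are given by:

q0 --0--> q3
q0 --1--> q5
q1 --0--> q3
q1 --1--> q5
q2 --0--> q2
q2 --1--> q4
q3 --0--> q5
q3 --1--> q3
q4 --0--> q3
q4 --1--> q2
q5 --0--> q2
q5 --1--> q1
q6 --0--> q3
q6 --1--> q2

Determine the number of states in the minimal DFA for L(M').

3

First remove the unreachable states {q0,q6}; 5 states remain.
Start with accepting vs non-accepting: {q2,q5} | {q1,q3,q4}.
On input 0, block {q1,q3,q4} splits into {q1,q4} and {q3}.
No further refinement is possible. Final partition (3 blocks): {q2,q5} | {q1,q4} | {q3}.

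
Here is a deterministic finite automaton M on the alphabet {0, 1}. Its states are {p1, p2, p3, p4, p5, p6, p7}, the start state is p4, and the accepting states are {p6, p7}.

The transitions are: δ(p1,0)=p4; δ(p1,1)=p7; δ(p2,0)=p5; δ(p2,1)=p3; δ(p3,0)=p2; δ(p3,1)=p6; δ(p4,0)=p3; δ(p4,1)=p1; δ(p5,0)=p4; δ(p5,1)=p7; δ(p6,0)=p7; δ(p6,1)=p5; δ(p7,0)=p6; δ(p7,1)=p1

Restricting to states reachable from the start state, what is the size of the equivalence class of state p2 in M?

Every state is reachable, so we keep all 7.
Start with accepting vs non-accepting: {p6,p7} | {p1,p2,p3,p4,p5}.
On input 1, block {p1,p2,p3,p4,p5} splits into {p1,p3,p5} and {p2,p4}.
Stable partition: {p6,p7} | {p1,p3,p5} | {p2,p4} — 3 equivalence classes.
State p2 belongs to the block {p2,p4}, which has 2 states.

2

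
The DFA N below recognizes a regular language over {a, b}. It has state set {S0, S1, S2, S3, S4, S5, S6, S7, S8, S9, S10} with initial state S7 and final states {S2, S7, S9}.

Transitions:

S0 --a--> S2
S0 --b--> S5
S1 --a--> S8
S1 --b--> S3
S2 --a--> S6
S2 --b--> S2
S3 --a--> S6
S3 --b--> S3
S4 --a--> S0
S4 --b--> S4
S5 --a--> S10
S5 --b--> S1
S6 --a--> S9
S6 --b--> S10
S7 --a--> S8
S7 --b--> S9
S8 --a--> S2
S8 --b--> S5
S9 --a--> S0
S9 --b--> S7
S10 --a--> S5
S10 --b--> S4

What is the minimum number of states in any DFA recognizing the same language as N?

Every state is reachable, so we keep all 11.
P0 = {S2,S7,S9} | {S0,S1,S3,S4,S5,S6,S8,S10}.
Split {S0,S1,S3,S4,S5,S6,S8,S10} by δ(·,a) → {S1,S3,S4,S5,S10} and {S0,S6,S8}.
On input a, block {S1,S3,S4,S5,S10} splits into {S1,S3,S4} and {S5,S10}.
The partition is now stable with 4 blocks: {S2,S7,S9} | {S1,S3,S4} | {S0,S6,S8} | {S5,S10}.

4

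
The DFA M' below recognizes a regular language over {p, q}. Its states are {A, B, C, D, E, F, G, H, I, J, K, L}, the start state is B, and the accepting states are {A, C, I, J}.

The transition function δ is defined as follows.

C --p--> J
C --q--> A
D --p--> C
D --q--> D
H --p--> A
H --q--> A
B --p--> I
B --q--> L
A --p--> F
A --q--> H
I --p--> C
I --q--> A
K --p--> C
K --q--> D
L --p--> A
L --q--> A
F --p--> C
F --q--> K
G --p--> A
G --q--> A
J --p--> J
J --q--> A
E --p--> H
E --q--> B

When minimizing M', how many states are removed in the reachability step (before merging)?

BFS from B reaches {A, B, C, D, F, H, I, J, K, L}; the 2 state(s) E, G are never visited.

2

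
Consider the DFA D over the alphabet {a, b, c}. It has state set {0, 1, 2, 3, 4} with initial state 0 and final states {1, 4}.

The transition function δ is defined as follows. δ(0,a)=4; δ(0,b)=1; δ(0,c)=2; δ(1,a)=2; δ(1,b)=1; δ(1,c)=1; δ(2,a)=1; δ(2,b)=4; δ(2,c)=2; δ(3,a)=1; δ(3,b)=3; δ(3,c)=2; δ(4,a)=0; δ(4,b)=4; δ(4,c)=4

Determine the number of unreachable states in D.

1

No path from 0 leads to 3; the other 4 states are all reachable.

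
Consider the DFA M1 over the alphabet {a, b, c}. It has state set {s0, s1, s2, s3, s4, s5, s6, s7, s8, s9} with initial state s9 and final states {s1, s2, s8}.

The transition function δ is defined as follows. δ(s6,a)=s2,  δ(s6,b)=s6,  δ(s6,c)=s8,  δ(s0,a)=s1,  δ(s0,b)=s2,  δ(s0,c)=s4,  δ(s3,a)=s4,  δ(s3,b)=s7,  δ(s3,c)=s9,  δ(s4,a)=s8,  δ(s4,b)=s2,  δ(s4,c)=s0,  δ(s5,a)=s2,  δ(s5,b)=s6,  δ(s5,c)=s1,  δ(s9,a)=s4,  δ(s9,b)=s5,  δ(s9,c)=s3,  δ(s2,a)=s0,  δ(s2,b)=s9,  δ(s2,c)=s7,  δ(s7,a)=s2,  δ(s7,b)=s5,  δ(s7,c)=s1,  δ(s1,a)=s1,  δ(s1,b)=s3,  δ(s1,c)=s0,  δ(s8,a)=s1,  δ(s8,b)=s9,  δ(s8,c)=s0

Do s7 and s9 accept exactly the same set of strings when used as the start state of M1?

No

P0 = {s1,s2,s8} | {s0,s3,s4,s5,s6,s7,s9}.
Split {s1,s2,s8} by δ(·,a) → {s1,s8} and {s2}.
On input a, block {s0,s3,s4,s5,s6,s7,s9} splits into {s5,s6,s7} and {s0,s4} and {s3,s9}.
No further refinement is possible. Final partition (5 blocks): {s1,s8} | {s5,s6,s7} | {s2} | {s0,s4} | {s3,s9}.
s7 and s9 end up in different blocks, so they are distinguishable. For instance, the string 'a' is accepted from only s7.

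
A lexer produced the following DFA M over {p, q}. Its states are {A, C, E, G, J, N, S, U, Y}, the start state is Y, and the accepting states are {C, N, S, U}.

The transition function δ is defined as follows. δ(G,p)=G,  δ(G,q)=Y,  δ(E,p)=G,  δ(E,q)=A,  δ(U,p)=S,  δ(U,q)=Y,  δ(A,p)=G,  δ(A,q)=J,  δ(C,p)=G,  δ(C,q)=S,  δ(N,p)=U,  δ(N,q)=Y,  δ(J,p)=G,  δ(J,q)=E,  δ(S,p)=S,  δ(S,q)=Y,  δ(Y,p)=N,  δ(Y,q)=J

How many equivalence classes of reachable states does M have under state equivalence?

States {C} cannot be reached from the start state, so discard them.
P0 = {N,S,U} | {A,E,G,J,Y}.
Split {A,E,G,J,Y} by δ(·,p) → {A,E,G,J} and {Y}.
Split {A,E,G,J} by δ(·,q) → {A,E,J} and {G}.
Stable partition: {N,S,U} | {A,E,J} | {Y} | {G} — 4 equivalence classes.

4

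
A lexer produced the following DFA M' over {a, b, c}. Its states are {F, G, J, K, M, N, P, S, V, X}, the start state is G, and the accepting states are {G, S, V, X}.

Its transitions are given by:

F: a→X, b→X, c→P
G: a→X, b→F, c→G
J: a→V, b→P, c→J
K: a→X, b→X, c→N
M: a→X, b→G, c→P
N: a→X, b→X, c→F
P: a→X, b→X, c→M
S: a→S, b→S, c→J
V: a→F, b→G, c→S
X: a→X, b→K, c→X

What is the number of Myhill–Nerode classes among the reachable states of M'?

States {J,S,V} cannot be reached from the start state, so discard them.
Start with accepting vs non-accepting: {G,X} | {F,K,M,N,P}.
No further refinement is possible. Final partition (2 blocks): {G,X} | {F,K,M,N,P}.

2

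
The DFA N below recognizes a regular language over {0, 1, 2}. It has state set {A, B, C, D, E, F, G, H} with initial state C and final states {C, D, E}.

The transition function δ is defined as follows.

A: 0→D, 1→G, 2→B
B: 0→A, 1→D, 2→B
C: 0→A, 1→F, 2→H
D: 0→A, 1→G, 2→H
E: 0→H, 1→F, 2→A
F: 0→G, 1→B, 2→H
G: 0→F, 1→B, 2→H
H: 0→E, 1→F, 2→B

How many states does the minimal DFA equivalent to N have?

Every state is reachable, so we keep all 8.
Start with accepting vs non-accepting: {C,D,E} | {A,B,F,G,H}.
Split {A,B,F,G,H} by δ(·,0) → {B,F,G} and {A,H}.
Refine {B,F,G} on symbol 0: members go to different blocks, giving {F,G} and {B}.
No further refinement is possible. Final partition (4 blocks): {C,D,E} | {F,G} | {A,H} | {B}.

4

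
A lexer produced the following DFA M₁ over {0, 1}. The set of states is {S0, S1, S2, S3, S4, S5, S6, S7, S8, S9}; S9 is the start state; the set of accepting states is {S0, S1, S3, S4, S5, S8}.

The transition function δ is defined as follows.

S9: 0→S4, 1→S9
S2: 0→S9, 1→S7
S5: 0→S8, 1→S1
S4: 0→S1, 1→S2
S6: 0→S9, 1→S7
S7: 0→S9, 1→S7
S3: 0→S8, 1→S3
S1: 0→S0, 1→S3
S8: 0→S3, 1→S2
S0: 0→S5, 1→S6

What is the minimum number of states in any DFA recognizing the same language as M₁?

All states are reachable from the start state.
Initial partition by acceptance: {S0,S1,S3,S4,S5,S8} | {S2,S6,S7,S9}.
Split {S0,S1,S3,S4,S5,S8} by δ(·,1) → {S0,S4,S8} and {S1,S3,S5}.
Split {S2,S6,S7,S9} by δ(·,0) → {S2,S6,S7} and {S9}.
Stable partition: {S0,S4,S8} | {S2,S6,S7} | {S1,S3,S5} | {S9} — 4 equivalence classes.

4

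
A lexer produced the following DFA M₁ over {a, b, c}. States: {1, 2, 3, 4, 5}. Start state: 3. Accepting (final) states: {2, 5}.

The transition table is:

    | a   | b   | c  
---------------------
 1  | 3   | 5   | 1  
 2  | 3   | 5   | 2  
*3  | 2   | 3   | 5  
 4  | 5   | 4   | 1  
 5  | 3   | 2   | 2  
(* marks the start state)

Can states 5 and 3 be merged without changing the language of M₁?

Reachable states from the start: {2,3,5}. Unreachable: {1,4} — drop them.
P0 = {2,5} | {3}.
No further refinement is possible. Final partition (2 blocks): {2,5} | {3}.
5 and 3 end up in different blocks, so they are distinguishable. For instance, the string 'ε' is accepted from only 5.

No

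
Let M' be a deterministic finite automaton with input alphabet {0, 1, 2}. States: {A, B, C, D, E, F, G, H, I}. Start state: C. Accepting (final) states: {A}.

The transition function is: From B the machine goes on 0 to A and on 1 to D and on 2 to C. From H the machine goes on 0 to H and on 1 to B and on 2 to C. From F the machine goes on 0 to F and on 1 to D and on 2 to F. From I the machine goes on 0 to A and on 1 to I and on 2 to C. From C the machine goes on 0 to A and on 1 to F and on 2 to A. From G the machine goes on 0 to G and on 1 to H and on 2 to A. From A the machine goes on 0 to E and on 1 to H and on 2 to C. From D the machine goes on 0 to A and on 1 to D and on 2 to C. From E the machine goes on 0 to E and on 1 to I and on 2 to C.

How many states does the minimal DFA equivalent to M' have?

5

Reachable states from the start: {A,B,C,D,E,F,H,I}. Unreachable: {G} — drop them.
Start with accepting vs non-accepting: {A} | {B,C,D,E,F,H,I}.
On input 0, block {B,C,D,E,F,H,I} splits into {B,C,D,I} and {E,F,H}.
Refine {B,C,D,I} on symbol 1: members go to different blocks, giving {B,D,I} and {C}.
Refine {E,F,H} on symbol 2: members go to different blocks, giving {E,H} and {F}.
Stable partition: {A} | {B,D,I} | {E,H} | {C} | {F} — 5 equivalence classes.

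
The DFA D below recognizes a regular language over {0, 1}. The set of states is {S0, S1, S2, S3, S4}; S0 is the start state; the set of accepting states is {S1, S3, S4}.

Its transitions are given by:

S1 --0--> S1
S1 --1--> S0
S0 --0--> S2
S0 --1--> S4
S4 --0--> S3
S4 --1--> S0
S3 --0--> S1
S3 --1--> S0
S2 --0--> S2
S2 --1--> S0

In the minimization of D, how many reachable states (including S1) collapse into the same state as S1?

3

Initial partition by acceptance: {S1,S3,S4} | {S0,S2}.
On input 1, block {S0,S2} splits into {S0} and {S2}.
Stable partition: {S1,S3,S4} | {S0} | {S2} — 3 equivalence classes.
State S1 belongs to the block {S1,S3,S4}, which has 3 states.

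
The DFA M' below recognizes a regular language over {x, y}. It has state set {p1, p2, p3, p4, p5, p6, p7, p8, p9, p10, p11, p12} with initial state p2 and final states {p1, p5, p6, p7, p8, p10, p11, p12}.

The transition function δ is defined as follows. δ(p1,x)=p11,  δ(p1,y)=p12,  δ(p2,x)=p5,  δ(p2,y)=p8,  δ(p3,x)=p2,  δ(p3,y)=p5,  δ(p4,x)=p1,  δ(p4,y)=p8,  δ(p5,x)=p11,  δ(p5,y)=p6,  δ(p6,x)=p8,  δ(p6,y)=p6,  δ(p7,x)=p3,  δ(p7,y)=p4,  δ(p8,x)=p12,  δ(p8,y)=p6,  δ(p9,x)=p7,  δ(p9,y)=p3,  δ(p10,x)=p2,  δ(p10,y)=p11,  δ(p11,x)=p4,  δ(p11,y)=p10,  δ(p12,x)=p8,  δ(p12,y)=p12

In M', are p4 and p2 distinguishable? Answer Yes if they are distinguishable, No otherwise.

No

Reachable states from the start: {p1,p2,p4,p5,p6,p8,p10,p11,p12}. Unreachable: {p3,p7,p9} — drop them.
Initial partition by acceptance: {p1,p5,p6,p8,p10,p11,p12} | {p2,p4}.
Refine {p1,p5,p6,p8,p10,p11,p12} on symbol x: members go to different blocks, giving {p1,p5,p6,p8,p12} and {p10,p11}.
On input x, block {p1,p5,p6,p8,p12} splits into {p6,p8,p12} and {p1,p5}.
Stable partition: {p6,p8,p12} | {p2,p4} | {p10,p11} | {p1,p5} — 4 equivalence classes.
p4 and p2 lie in the same block of the stable partition, so they are equivalent — no string distinguishes them.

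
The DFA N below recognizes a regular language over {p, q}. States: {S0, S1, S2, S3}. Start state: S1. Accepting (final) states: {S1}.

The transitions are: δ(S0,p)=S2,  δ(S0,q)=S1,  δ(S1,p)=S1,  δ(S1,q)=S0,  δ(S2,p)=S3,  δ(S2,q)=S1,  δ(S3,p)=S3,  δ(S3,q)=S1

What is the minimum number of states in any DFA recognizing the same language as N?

Every state is reachable, so we keep all 4.
Start with accepting vs non-accepting: {S1} | {S0,S2,S3}.
Stable partition: {S1} | {S0,S2,S3} — 2 equivalence classes.

2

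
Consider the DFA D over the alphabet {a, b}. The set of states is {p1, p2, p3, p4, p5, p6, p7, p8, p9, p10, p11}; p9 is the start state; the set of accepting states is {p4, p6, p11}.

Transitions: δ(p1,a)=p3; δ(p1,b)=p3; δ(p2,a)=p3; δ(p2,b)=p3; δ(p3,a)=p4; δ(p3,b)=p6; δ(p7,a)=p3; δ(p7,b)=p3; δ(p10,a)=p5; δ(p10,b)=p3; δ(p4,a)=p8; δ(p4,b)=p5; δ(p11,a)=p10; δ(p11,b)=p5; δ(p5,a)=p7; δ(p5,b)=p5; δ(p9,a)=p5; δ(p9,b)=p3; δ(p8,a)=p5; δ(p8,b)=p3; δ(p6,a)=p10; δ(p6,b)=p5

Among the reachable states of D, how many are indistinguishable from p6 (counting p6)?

First remove the unreachable states {p1,p2,p11}; 8 states remain.
P0 = {p4,p6} | {p3,p5,p7,p8,p9,p10}.
On input a, block {p3,p5,p7,p8,p9,p10} splits into {p5,p7,p8,p9,p10} and {p3}.
Refine {p5,p7,p8,p9,p10} on symbol a: members go to different blocks, giving {p5,p8,p9,p10} and {p7}.
Refine {p5,p8,p9,p10} on symbol a: members go to different blocks, giving {p8,p9,p10} and {p5}.
No further refinement is possible. Final partition (5 blocks): {p4,p6} | {p8,p9,p10} | {p3} | {p7} | {p5}.
The equivalence class containing p6 is {p4,p6}, of size 2.

2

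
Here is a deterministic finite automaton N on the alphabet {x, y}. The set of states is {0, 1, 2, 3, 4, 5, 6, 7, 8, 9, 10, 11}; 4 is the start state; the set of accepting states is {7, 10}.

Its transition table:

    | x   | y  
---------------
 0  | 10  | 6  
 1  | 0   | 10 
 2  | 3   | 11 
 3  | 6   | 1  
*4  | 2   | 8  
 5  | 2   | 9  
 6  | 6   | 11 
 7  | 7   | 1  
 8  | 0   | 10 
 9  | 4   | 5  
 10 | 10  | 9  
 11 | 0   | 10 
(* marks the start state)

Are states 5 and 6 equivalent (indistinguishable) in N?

States {7} cannot be reached from the start state, so discard them.
P0 = {10} | {0,1,2,3,4,5,6,8,9,11}.
On input x, block {0,1,2,3,4,5,6,8,9,11} splits into {1,2,3,4,5,6,8,9,11} and {0}.
On input x, block {1,2,3,4,5,6,8,9,11} splits into {2,3,4,5,6,9} and {1,8,11}.
On input y, block {2,3,4,5,6,9} splits into {2,3,4,6} and {5,9}.
No further refinement is possible. Final partition (5 blocks): {10} | {2,3,4,6} | {0} | {1,8,11} | {5,9}.
5 and 6 end up in different blocks, so they are distinguishable. For instance, the string 'yy' is accepted from only 6.

No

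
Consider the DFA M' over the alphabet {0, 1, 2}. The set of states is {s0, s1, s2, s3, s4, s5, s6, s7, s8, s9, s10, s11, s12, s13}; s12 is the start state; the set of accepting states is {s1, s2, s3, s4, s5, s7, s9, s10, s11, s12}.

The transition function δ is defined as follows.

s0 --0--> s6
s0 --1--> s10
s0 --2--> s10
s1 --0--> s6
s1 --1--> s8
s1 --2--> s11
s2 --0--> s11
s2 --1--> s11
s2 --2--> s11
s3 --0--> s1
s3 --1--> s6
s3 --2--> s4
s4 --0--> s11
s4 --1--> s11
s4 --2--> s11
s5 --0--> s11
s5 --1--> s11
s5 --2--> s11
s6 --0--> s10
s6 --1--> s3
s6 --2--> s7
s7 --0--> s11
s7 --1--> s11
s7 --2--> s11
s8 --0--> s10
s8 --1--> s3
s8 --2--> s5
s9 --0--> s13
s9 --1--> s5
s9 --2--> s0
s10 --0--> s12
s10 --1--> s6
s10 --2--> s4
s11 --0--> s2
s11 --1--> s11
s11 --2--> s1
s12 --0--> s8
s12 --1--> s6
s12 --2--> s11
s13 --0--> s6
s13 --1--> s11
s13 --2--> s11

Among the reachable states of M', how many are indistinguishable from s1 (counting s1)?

2

Reachable states from the start: {s1,s2,s3,s4,s5,s6,s7,s8,s10,s11,s12}. Unreachable: {s0,s9,s13} — drop them.
Start with accepting vs non-accepting: {s1,s2,s3,s4,s5,s7,s10,s11,s12} | {s6,s8}.
Split {s1,s2,s3,s4,s5,s7,s10,s11,s12} by δ(·,0) → {s2,s3,s4,s5,s7,s10,s11} and {s1,s12}.
Refine {s2,s3,s4,s5,s7,s10,s11} on symbol 0: members go to different blocks, giving {s2,s4,s5,s7,s11} and {s3,s10}.
Refine {s2,s4,s5,s7,s11} on symbol 2: members go to different blocks, giving {s2,s4,s5,s7} and {s11}.
No further refinement is possible. Final partition (5 blocks): {s2,s4,s5,s7} | {s6,s8} | {s1,s12} | {s3,s10} | {s11}.
The equivalence class containing s1 is {s1,s12}, of size 2.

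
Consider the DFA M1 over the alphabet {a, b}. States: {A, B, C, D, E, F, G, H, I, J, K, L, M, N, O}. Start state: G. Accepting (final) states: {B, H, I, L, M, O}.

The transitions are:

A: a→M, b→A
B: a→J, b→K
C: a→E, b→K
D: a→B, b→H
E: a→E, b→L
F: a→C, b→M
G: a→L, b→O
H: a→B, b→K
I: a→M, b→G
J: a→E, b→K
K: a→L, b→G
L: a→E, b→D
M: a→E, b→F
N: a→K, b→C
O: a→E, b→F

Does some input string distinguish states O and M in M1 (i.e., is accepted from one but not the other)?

No

Reachable states from the start: {B,C,D,E,F,G,H,J,K,L,M,O}. Unreachable: {A,I,N} — drop them.
P0 = {B,H,L,M,O} | {C,D,E,F,G,J,K}.
Split {B,H,L,M,O} by δ(·,a) → {B,L,M,O} and {H}.
Split {C,D,E,F,G,J,K} by δ(·,a) → {C,E,F,J} and {D,G,K}.
Refine {B,L,M,O} on symbol b: members go to different blocks, giving {B,L} and {M,O}.
Refine {C,E,F,J} on symbol b: members go to different blocks, giving {C,J} and {E} and {F}.
Split {B,L} by δ(·,a) → {B} and {L}.
On input a, block {D,G,K} splits into {G,K} and {D}.
Split {G,K} by δ(·,b) → {G} and {K}.
No further refinement is possible. Final partition (10 blocks): {B} | {C,J} | {H} | {G} | {M,O} | {E} | {F} | {L} | {D} | {K}.
O and M lie in the same block of the stable partition, so they are equivalent — no string distinguishes them.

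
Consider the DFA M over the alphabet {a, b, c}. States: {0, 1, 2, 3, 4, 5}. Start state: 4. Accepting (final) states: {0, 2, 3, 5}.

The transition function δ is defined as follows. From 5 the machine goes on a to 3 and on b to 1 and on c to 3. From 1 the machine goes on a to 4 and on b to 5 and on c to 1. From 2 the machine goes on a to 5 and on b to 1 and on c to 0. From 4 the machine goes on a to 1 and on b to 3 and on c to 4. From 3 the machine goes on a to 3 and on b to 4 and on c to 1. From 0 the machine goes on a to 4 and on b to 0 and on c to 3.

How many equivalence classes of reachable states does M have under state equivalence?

4

First remove the unreachable states {0,2}; 4 states remain.
Start with accepting vs non-accepting: {3,5} | {1,4}.
On input c, block {3,5} splits into {3} and {5}.
Split {1,4} by δ(·,b) → {1} and {4}.
No further refinement is possible. Final partition (4 blocks): {3} | {1} | {5} | {4}.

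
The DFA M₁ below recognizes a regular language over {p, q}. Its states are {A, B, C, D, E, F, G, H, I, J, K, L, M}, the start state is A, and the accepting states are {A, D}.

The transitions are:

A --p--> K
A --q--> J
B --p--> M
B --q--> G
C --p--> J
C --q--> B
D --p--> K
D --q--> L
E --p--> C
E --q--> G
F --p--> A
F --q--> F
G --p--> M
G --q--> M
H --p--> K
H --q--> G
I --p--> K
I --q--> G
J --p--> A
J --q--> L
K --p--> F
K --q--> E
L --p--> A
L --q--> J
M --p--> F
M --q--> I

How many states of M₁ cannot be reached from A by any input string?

No path from A leads to D, H; the other 11 states are all reachable.

2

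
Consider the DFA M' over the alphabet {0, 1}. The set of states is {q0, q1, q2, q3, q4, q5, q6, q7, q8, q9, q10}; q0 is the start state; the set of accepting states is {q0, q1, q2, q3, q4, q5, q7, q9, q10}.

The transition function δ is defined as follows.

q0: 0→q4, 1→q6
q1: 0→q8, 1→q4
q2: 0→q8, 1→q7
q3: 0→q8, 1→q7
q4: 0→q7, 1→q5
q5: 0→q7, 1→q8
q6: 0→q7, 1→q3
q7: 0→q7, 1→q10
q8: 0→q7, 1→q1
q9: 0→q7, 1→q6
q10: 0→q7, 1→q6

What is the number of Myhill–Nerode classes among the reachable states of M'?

First remove the unreachable states {q2,q9}; 9 states remain.
Initial partition by acceptance: {q0,q1,q3,q4,q5,q7,q10} | {q6,q8}.
Split {q0,q1,q3,q4,q5,q7,q10} by δ(·,0) → {q0,q4,q5,q7,q10} and {q1,q3}.
Refine {q0,q4,q5,q7,q10} on symbol 1: members go to different blocks, giving {q0,q5,q10} and {q4,q7}.
The partition is now stable with 4 blocks: {q0,q5,q10} | {q6,q8} | {q1,q3} | {q4,q7}.

4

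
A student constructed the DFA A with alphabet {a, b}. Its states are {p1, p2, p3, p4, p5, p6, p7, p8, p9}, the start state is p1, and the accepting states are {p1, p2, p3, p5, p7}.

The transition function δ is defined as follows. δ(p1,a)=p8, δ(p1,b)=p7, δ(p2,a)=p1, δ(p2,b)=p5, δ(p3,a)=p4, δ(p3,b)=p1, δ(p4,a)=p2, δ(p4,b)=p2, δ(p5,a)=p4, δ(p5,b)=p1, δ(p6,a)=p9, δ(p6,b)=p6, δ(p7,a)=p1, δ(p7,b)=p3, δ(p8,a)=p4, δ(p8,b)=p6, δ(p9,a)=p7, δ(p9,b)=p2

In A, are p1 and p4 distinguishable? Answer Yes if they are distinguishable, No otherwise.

Yes

Every state is reachable, so we keep all 9.
Initial partition by acceptance: {p1,p2,p3,p5,p7} | {p4,p6,p8,p9}.
Split {p1,p2,p3,p5,p7} by δ(·,a) → {p1,p3,p5} and {p2,p7}.
On input b, block {p1,p3,p5} splits into {p3,p5} and {p1}.
Split {p4,p6,p8,p9} by δ(·,a) → {p4,p9} and {p6,p8}.
Stable partition: {p3,p5} | {p4,p9} | {p2,p7} | {p1} | {p6,p8} — 5 equivalence classes.
p1 and p4 end up in different blocks, so they are distinguishable. For instance, the string 'ε' is accepted from only p1.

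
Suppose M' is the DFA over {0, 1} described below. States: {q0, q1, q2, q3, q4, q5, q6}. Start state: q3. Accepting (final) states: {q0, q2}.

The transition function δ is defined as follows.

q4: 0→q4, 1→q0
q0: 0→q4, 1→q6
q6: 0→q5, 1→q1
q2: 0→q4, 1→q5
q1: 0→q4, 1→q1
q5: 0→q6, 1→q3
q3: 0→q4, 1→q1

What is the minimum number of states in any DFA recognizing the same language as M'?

4

States {q2} cannot be reached from the start state, so discard them.
Start with accepting vs non-accepting: {q0} | {q1,q3,q4,q5,q6}.
Refine {q1,q3,q4,q5,q6} on symbol 1: members go to different blocks, giving {q1,q3,q5,q6} and {q4}.
On input 0, block {q1,q3,q5,q6} splits into {q1,q3} and {q5,q6}.
The partition is now stable with 4 blocks: {q0} | {q1,q3} | {q4} | {q5,q6}.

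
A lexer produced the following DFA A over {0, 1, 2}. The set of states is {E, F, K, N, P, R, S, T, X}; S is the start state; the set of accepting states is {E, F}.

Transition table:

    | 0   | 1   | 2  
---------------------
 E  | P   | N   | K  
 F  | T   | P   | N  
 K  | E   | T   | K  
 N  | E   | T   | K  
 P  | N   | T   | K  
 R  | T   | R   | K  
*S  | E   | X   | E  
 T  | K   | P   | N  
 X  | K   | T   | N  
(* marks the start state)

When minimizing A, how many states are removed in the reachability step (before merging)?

No path from S leads to F, R; the other 7 states are all reachable.

2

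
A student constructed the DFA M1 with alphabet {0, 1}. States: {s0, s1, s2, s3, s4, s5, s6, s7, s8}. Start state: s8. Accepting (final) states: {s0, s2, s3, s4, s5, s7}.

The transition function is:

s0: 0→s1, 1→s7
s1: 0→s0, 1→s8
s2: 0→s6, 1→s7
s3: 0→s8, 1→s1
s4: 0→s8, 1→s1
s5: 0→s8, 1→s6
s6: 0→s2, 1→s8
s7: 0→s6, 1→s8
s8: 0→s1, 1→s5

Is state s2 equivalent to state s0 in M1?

Reachable states from the start: {s0,s1,s2,s5,s6,s7,s8}. Unreachable: {s3,s4} — drop them.
Initial partition by acceptance: {s0,s2,s5,s7} | {s1,s6,s8}.
Refine {s0,s2,s5,s7} on symbol 1: members go to different blocks, giving {s0,s2} and {s5,s7}.
On input 0, block {s1,s6,s8} splits into {s1,s6} and {s8}.
Split {s5,s7} by δ(·,0) → {s5} and {s7}.
No further refinement is possible. Final partition (5 blocks): {s0,s2} | {s1,s6} | {s5} | {s8} | {s7}.
s2 and s0 lie in the same block of the stable partition, so they are equivalent — no string distinguishes them.

Yes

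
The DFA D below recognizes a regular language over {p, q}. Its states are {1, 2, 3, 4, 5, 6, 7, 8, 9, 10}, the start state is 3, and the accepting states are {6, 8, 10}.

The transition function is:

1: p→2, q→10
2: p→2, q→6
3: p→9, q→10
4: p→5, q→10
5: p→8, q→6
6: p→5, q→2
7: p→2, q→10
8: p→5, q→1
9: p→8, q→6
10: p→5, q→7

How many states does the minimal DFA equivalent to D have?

4

Reachable states from the start: {1,2,3,5,6,7,8,9,10}. Unreachable: {4} — drop them.
Initial partition by acceptance: {6,8,10} | {1,2,3,5,7,9}.
On input p, block {1,2,3,5,7,9} splits into {1,2,3,7} and {5,9}.
Refine {1,2,3,7} on symbol p: members go to different blocks, giving {1,2,7} and {3}.
No further refinement is possible. Final partition (4 blocks): {6,8,10} | {1,2,7} | {5,9} | {3}.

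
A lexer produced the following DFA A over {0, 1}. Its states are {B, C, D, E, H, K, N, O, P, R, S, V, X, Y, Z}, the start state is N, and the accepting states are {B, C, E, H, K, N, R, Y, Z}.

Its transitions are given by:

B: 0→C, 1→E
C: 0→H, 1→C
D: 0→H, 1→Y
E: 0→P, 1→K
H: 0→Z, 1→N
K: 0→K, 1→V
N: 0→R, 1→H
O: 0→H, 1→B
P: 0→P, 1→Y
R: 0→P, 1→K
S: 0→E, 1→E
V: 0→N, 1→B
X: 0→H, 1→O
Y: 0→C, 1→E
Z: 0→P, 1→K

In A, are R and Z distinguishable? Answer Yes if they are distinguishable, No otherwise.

Reachable states from the start: {B,C,E,H,K,N,P,R,V,Y,Z}. Unreachable: {D,O,S,X} — drop them.
Start with accepting vs non-accepting: {B,C,E,H,K,N,R,Y,Z} | {P,V}.
On input 0, block {B,C,E,H,K,N,R,Y,Z} splits into {B,C,H,K,N,Y} and {E,R,Z}.
Split {B,C,H,K,N,Y} by δ(·,0) → {B,C,K,Y} and {H,N}.
Refine {B,C,K,Y} on symbol 0: members go to different blocks, giving {B,K,Y} and {C}.
On input 0, block {B,K,Y} splits into {B,Y} and {K}.
On input 0, block {P,V} splits into {V} and {P}.
No further refinement is possible. Final partition (7 blocks): {B,Y} | {V} | {E,R,Z} | {H,N} | {C} | {K} | {P}.
R and Z lie in the same block of the stable partition, so they are equivalent — no string distinguishes them.

No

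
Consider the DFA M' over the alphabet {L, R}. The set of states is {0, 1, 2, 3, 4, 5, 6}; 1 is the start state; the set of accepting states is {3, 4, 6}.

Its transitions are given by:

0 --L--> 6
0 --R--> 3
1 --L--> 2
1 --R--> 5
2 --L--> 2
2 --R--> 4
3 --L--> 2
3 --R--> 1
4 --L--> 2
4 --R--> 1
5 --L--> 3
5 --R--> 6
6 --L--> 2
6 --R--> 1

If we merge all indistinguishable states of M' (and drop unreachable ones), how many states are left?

First remove the unreachable states {0}; 6 states remain.
Initial partition by acceptance: {3,4,6} | {1,2,5}.
Split {1,2,5} by δ(·,L) → {1,2} and {5}.
Split {1,2} by δ(·,R) → {1} and {2}.
The partition is now stable with 4 blocks: {3,4,6} | {1} | {5} | {2}.

4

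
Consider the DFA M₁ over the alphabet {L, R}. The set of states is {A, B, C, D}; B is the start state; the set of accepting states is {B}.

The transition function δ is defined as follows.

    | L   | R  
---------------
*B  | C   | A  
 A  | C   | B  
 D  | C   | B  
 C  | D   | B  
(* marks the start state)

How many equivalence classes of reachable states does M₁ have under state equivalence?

Every state is reachable, so we keep all 4.
Initial partition by acceptance: {B} | {A,C,D}.
No further refinement is possible. Final partition (2 blocks): {B} | {A,C,D}.

2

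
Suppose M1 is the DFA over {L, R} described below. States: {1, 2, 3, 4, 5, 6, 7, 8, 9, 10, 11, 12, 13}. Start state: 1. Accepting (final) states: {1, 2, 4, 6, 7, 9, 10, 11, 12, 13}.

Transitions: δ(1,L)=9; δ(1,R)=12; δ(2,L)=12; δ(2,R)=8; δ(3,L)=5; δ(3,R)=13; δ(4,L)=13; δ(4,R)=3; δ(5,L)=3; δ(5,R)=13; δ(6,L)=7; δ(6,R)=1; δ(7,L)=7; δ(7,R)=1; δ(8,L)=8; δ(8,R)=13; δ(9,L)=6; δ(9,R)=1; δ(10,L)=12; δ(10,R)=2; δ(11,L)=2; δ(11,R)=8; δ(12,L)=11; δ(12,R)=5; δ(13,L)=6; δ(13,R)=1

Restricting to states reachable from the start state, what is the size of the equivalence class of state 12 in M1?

First remove the unreachable states {4,10}; 11 states remain.
Initial partition by acceptance: {1,2,6,7,9,11,12,13} | {3,5,8}.
Refine {1,2,6,7,9,11,12,13} on symbol R: members go to different blocks, giving {1,6,7,9,13} and {2,11,12}.
On input R, block {1,6,7,9,13} splits into {6,7,9,13} and {1}.
Stable partition: {6,7,9,13} | {3,5,8} | {2,11,12} | {1} — 4 equivalence classes.
State 12 belongs to the block {2,11,12}, which has 3 states.

3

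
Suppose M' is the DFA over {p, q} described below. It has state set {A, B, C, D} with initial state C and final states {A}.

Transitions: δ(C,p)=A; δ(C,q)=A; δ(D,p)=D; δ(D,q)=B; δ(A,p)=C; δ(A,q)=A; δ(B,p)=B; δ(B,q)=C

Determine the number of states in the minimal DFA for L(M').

First remove the unreachable states {B,D}; 2 states remain.
Initial partition by acceptance: {A} | {C}.
The partition is now stable with 2 blocks: {A} | {C}.

2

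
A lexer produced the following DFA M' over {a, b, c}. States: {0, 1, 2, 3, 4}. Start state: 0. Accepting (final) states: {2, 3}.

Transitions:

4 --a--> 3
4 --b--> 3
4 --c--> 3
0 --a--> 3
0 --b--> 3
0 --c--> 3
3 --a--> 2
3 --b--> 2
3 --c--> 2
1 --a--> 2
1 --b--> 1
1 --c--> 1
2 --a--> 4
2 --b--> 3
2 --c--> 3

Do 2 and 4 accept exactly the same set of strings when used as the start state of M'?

No

First remove the unreachable states {1}; 4 states remain.
Initial partition by acceptance: {2,3} | {0,4}.
Split {2,3} by δ(·,a) → {2} and {3}.
The partition is now stable with 3 blocks: {2} | {0,4} | {3}.
2 and 4 end up in different blocks, so they are distinguishable. For instance, the string 'ε' is accepted from only 2.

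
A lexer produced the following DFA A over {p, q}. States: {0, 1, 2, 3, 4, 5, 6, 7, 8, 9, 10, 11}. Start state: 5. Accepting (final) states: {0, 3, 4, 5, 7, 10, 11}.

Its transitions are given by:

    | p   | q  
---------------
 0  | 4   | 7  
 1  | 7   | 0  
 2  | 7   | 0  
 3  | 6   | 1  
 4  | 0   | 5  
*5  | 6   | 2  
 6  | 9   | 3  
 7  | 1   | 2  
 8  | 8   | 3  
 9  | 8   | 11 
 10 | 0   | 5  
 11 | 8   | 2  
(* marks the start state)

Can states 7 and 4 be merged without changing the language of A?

First remove the unreachable states {10}; 11 states remain.
Initial partition by acceptance: {0,3,4,5,7,11} | {1,2,6,8,9}.
On input p, block {0,3,4,5,7,11} splits into {3,5,7,11} and {0,4}.
Split {1,2,6,8,9} by δ(·,p) → {6,8,9} and {1,2}.
Split {3,5,7,11} by δ(·,p) → {3,5,11} and {7}.
On input q, block {0,4} splits into {0} and {4}.
Stable partition: {3,5,11} | {6,8,9} | {0} | {1,2} | {7} | {4} — 6 equivalence classes.
7 and 4 end up in different blocks, so they are distinguishable. For instance, the string 'p' is accepted from only 4.

No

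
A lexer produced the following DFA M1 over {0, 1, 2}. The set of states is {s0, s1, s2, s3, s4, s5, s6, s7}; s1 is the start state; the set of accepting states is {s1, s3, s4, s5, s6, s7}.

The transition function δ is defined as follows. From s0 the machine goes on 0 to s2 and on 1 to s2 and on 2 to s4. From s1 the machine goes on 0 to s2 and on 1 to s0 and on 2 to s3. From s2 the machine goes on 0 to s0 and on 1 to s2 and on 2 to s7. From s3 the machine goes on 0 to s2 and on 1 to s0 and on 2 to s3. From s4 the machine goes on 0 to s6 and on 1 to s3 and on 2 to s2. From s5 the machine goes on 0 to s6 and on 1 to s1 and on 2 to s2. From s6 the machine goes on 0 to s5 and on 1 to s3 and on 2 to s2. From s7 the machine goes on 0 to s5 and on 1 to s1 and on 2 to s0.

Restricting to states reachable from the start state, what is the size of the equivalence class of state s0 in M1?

P0 = {s1,s3,s4,s5,s6,s7} | {s0,s2}.
Refine {s1,s3,s4,s5,s6,s7} on symbol 0: members go to different blocks, giving {s4,s5,s6,s7} and {s1,s3}.
The partition is now stable with 3 blocks: {s4,s5,s6,s7} | {s0,s2} | {s1,s3}.
State s0 belongs to the block {s0,s2}, which has 2 states.

2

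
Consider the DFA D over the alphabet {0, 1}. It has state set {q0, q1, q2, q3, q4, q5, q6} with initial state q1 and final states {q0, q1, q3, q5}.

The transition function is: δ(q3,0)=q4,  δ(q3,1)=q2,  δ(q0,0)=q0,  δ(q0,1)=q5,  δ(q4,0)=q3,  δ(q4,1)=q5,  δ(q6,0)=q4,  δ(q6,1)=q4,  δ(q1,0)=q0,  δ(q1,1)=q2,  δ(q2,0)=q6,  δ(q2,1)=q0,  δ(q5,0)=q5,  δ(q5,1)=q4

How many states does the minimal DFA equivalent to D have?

Start with accepting vs non-accepting: {q0,q1,q3,q5} | {q2,q4,q6}.
On input 0, block {q0,q1,q3,q5} splits into {q0,q1,q5} and {q3}.
On input 1, block {q0,q1,q5} splits into {q1,q5} and {q0}.
Refine {q1,q5} on symbol 0: members go to different blocks, giving {q1} and {q5}.
On input 0, block {q2,q4,q6} splits into {q2,q6} and {q4}.
Refine {q2,q6} on symbol 0: members go to different blocks, giving {q2} and {q6}.
The partition is now stable with 7 blocks: {q1} | {q2} | {q3} | {q0} | {q5} | {q4} | {q6}.

7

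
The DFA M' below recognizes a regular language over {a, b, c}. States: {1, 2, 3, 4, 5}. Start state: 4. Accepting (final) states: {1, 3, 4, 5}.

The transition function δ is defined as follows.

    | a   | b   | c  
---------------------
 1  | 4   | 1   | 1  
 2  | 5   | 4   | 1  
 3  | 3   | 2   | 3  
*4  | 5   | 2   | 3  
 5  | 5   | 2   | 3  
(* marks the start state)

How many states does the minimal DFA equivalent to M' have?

Every state is reachable, so we keep all 5.
Start with accepting vs non-accepting: {1,3,4,5} | {2}.
On input b, block {1,3,4,5} splits into {3,4,5} and {1}.
Stable partition: {3,4,5} | {2} | {1} — 3 equivalence classes.

3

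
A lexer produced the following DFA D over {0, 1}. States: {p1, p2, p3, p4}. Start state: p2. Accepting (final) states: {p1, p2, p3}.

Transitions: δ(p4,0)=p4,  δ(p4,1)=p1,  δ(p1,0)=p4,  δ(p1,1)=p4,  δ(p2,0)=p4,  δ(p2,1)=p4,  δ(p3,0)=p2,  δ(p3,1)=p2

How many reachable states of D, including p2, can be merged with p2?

2

Reachable states from the start: {p1,p2,p4}. Unreachable: {p3} — drop them.
Start with accepting vs non-accepting: {p1,p2} | {p4}.
Stable partition: {p1,p2} | {p4} — 2 equivalence classes.
The equivalence class containing p2 is {p1,p2}, of size 2.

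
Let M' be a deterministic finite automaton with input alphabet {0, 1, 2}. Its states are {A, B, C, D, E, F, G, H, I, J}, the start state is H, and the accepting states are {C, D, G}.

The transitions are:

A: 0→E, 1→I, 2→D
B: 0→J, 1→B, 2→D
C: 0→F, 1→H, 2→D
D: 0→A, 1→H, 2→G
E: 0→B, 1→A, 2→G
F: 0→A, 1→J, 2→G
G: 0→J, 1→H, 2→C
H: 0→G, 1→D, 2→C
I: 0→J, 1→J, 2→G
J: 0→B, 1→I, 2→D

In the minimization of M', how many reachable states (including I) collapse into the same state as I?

P0 = {C,D,G} | {A,B,E,F,H,I,J}.
Split {A,B,E,F,H,I,J} by δ(·,0) → {A,B,E,F,I,J} and {H}.
The partition is now stable with 3 blocks: {C,D,G} | {A,B,E,F,I,J} | {H}.
State I belongs to the block {A,B,E,F,I,J}, which has 6 states.

6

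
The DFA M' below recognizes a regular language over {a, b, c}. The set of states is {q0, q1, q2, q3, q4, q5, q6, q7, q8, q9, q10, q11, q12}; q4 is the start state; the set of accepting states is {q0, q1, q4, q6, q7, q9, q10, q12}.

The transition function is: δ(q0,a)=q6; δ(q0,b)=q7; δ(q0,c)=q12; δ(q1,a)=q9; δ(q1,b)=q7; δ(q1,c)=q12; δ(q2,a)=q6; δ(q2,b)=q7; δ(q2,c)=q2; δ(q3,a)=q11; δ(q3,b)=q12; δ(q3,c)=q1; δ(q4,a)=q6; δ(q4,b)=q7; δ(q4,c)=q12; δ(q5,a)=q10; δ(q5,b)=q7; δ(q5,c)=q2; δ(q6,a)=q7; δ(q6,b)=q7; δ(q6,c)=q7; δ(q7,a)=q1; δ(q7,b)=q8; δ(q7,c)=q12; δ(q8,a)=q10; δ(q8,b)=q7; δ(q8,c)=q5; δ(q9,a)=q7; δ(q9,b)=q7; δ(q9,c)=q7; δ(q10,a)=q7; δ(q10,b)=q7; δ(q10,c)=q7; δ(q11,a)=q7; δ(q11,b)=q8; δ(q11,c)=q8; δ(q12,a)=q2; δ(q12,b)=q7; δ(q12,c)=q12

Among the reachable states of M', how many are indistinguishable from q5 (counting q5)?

Reachable states from the start: {q1,q2,q4,q5,q6,q7,q8,q9,q10,q12}. Unreachable: {q0,q3,q11} — drop them.
Initial partition by acceptance: {q1,q4,q6,q7,q9,q10,q12} | {q2,q5,q8}.
On input a, block {q1,q4,q6,q7,q9,q10,q12} splits into {q1,q4,q6,q7,q9,q10} and {q12}.
Split {q1,q4,q6,q7,q9,q10} by δ(·,b) → {q1,q4,q6,q9,q10} and {q7}.
Refine {q1,q4,q6,q9,q10} on symbol a: members go to different blocks, giving {q6,q9,q10} and {q1,q4}.
The partition is now stable with 5 blocks: {q6,q9,q10} | {q2,q5,q8} | {q12} | {q7} | {q1,q4}.
The equivalence class containing q5 is {q2,q5,q8}, of size 3.

3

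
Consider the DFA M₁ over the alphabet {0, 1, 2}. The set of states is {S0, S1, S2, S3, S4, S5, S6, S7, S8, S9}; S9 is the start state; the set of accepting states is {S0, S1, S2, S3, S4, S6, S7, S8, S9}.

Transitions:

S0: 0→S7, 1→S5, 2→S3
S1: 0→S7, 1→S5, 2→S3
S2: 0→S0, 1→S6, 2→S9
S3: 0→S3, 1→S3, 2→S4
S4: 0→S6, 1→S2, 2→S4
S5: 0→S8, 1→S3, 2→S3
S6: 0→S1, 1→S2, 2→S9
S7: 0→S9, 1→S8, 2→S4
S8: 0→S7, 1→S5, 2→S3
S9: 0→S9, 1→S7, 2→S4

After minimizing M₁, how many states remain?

P0 = {S0,S1,S2,S3,S4,S6,S7,S8,S9} | {S5}.
Split {S0,S1,S2,S3,S4,S6,S7,S8,S9} by δ(·,1) → {S2,S3,S4,S6,S7,S9} and {S0,S1,S8}.
Split {S2,S3,S4,S6,S7,S9} by δ(·,0) → {S3,S4,S7,S9} and {S2,S6}.
Refine {S3,S4,S7,S9} on symbol 0: members go to different blocks, giving {S3,S7,S9} and {S4}.
Refine {S3,S7,S9} on symbol 1: members go to different blocks, giving {S3,S9} and {S7}.
Refine {S3,S9} on symbol 1: members go to different blocks, giving {S3} and {S9}.
No further refinement is possible. Final partition (7 blocks): {S3} | {S5} | {S0,S1,S8} | {S2,S6} | {S4} | {S7} | {S9}.

7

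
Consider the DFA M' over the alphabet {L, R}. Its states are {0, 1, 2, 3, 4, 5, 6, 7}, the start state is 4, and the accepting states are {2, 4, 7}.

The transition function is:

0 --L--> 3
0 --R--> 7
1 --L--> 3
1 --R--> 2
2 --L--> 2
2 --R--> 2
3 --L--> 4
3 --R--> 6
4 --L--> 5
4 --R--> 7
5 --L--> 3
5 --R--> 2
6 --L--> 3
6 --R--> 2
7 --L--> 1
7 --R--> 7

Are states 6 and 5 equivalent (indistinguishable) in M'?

Reachable states from the start: {1,2,3,4,5,6,7}. Unreachable: {0} — drop them.
P0 = {2,4,7} | {1,3,5,6}.
Split {2,4,7} by δ(·,L) → {4,7} and {2}.
Split {1,3,5,6} by δ(·,L) → {1,5,6} and {3}.
The partition is now stable with 4 blocks: {4,7} | {1,5,6} | {2} | {3}.
6 and 5 lie in the same block of the stable partition, so they are equivalent — no string distinguishes them.

Yes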